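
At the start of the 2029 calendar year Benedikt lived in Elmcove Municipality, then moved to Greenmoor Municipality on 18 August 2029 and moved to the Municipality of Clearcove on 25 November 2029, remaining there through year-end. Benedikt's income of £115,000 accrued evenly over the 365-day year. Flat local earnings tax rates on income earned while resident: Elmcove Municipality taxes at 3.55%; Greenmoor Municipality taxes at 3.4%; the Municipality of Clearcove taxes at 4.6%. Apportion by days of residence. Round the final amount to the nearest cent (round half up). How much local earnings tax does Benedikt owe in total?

£4,158.12

Elmcove Municipality, 1 January – 17 August 2029: 229 days → £115,000 × 3.55% × 229/365 = £2,561.3493
Greenmoor Municipality, 18 August – 24 November 2029: 99 days → £115,000 × 3.4% × 99/365 = £1,060.5205
The Municipality of Clearcove, 25 November – 31 December 2029: 37 days → £115,000 × 4.6% × 37/365 = £536.2466
Total = £4,158.1164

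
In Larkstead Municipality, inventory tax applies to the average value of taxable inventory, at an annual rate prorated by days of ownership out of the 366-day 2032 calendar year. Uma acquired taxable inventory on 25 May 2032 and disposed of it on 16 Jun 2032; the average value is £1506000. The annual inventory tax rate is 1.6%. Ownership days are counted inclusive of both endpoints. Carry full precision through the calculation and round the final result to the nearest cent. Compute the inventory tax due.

Days held (25 May – 16 Jun 2032): 23 out of 366
Tax = £1506000 × 1.6% × 23/366 = £1514.2295

£1514.23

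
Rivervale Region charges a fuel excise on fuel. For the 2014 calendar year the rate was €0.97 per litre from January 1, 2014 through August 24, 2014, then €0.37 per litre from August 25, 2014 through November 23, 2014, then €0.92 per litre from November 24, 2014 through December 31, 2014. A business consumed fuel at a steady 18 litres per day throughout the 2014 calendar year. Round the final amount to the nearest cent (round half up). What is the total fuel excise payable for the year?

€5,355.90

January 1 – August 24, 2014: 236 days × 18 litres/day = 4,248 litres at €0.97/litre → €4,120.56
August 25 – November 23, 2014: 91 days × 18 litres/day = 1,638 litres at €0.37/litre → €606.06
November 24 – December 31, 2014: 38 days × 18 litres/day = 684 litres at €0.92/litre → €629.28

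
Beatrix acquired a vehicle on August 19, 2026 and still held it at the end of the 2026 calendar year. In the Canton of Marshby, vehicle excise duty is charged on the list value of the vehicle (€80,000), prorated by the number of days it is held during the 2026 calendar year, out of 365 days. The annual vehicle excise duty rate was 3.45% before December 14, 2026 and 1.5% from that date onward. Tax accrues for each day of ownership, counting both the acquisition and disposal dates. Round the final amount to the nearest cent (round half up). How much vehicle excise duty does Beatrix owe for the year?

August 19 – December 13, 2026: 117 days at 3.45% → €80,000 × 3.45% × 117/365 = €884.7123
December 14 – December 31, 2026: 18 days at 1.5% → €80,000 × 1.5% × 18/365 = €59.1781
Total = €943.8904

€943.89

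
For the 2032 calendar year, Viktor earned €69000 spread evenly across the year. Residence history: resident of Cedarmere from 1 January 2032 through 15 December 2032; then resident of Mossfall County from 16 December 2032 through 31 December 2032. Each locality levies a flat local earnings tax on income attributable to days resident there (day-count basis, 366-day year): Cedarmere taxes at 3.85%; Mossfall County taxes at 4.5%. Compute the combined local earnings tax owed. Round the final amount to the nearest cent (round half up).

€2676.11

Cedarmere, 1 January – 15 December 2032: 350 days → €69000 × 3.85% × 350/366 = €2540.3689
Mossfall County, 16 December – 31 December 2032: 16 days → €69000 × 4.5% × 16/366 = €135.7377
Total = €2676.1066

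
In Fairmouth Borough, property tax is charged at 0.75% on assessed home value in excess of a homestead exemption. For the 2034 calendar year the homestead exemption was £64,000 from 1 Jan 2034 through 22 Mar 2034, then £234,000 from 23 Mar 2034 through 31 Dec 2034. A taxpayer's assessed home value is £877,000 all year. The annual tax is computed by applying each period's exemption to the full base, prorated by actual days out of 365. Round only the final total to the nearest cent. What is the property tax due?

£5,105.45

1 Jan – 22 Mar 2034: 81 days, exemption £64,000 → (£877,000 − £64,000) × 0.75% × 81/365 = £1,353.1438
23 Mar – 31 Dec 2034: 284 days, exemption £234,000 → (£877,000 − £234,000) × 0.75% × 284/365 = £3,752.3014
Total = £5,105.4452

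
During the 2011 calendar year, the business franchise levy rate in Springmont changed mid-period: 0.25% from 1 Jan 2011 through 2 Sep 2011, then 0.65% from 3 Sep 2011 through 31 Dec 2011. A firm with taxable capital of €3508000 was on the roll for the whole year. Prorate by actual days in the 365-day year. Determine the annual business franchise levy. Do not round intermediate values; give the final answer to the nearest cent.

€13383.26

1 Jan – 2 Sep 2011: 245 days at 0.25% → €3508000 × 0.25% × 245/365 = €5886.7123
3 Sep – 31 Dec 2011: 120 days at 0.65% → €3508000 × 0.65% × 120/365 = €7496.5479
Total = €13383.2603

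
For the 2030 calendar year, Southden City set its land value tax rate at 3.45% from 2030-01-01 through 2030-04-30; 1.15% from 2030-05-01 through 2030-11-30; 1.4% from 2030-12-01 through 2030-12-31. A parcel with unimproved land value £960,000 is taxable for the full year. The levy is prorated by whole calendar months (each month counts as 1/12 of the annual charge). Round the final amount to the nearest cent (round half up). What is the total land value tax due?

£18,600.00

2030-01-01 to 2030-04-30: 4 months at 3.45% → £960,000 × 3.45% × 4/12 = £11,040.0000
2030-05-01 to 2030-11-30: 7 months at 1.15% → £960,000 × 1.15% × 7/12 = £6,440.0000
2030-12-01 to 2030-12-31: 1 month at 1.4% → £960,000 × 1.4% × 1/12 = £1,120.0000
Total = £18,600.0000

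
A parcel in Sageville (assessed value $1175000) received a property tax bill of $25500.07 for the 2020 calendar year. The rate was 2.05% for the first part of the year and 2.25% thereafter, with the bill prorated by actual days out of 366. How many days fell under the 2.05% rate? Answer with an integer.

146 days

Let d = days at the first rate; then 366 − d days at the second rate.
$1175000 × [2.05%·d + 2.25%·(366−d)] / 366 = $25500.07
Solving gives d = 146, so the new rate took effect on 26 May 2020.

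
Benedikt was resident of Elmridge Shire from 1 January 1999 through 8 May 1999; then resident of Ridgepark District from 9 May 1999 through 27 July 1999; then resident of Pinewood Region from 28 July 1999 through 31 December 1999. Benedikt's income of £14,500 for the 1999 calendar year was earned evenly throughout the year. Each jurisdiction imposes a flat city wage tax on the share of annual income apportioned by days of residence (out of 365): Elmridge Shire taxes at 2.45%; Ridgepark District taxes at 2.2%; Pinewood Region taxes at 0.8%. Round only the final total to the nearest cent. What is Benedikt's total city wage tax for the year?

£244.39

Elmridge Shire, 1 January – 8 May 1999: 128 days → £14,500 × 2.45% × 128/365 = £124.5808
Ridgepark District, 9 May – 27 July 1999: 80 days → £14,500 × 2.2% × 80/365 = £69.9178
Pinewood Region, 28 July – 31 December 1999: 157 days → £14,500 × 0.8% × 157/365 = £49.8959
Total = £244.3945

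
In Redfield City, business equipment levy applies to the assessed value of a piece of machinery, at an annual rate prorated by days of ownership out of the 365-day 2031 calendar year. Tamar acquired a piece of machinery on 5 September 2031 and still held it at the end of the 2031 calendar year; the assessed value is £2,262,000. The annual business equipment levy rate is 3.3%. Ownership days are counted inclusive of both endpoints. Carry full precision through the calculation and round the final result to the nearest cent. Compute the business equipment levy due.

Days held (5 September – 31 December 2031): 118 out of 365
Tax = £2,262,000 × 3.3% × 118/365 = £24,132.1315

£24,132.13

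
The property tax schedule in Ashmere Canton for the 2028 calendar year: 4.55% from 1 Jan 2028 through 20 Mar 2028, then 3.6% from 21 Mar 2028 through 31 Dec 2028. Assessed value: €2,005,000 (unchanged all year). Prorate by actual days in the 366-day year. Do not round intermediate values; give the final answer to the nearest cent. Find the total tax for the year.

1 Jan – 20 Mar 2028: 80 days at 4.55% → €2,005,000 × 4.55% × 80/366 = €19,940.4372
21 Mar – 31 Dec 2028: 286 days at 3.6% → €2,005,000 × 3.6% × 286/366 = €56,402.9508
Total = €76,343.3880

€76,343.39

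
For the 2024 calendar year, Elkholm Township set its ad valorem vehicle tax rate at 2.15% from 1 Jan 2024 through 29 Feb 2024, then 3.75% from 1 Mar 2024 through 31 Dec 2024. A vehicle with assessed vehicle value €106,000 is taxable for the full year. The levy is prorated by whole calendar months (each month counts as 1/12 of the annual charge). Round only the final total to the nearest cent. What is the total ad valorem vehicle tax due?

1 Jan – 29 Feb 2024: 2 months at 2.15% → €106,000 × 2.15% × 2/12 = €379.8333
1 Mar – 31 Dec 2024: 10 months at 3.75% → €106,000 × 3.75% × 10/12 = €3,312.5000
Total = €3,692.3333

€3,692.33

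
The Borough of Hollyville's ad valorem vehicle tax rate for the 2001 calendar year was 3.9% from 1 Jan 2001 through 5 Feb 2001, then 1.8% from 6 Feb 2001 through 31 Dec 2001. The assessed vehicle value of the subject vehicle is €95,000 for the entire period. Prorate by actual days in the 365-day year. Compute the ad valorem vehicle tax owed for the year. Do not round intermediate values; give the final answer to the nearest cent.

1 Jan – 5 Feb 2001: 36 days at 3.9% → €95,000 × 3.9% × 36/365 = €365.4247
6 Feb – 31 Dec 2001: 329 days at 1.8% → €95,000 × 1.8% × 329/365 = €1,541.3425
Total = €1,906.7671

€1,906.77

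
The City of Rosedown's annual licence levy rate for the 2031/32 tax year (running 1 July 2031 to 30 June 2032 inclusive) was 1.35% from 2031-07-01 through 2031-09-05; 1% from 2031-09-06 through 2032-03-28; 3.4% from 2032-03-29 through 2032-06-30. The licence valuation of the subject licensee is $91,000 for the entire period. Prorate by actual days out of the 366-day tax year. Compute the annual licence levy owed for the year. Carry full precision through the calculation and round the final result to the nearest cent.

$1,529.22

2031-07-01 to 2031-09-05: 67 days at 1.35% → $91,000 × 1.35% × 67/366 = $224.8893
2031-09-06 to 2032-03-28: 205 days at 1% → $91,000 × 1% × 205/366 = $509.6995
2032-03-29 to 2032-06-30: 94 days at 3.4% → $91,000 × 3.4% × 94/366 = $794.6339
Total = $1,529.2227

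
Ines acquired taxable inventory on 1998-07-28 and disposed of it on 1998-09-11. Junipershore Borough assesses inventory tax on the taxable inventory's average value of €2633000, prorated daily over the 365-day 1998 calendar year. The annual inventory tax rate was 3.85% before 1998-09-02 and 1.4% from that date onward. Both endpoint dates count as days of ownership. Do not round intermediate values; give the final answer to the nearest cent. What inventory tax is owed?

1998-07-28 to 1998-09-01: 36 days at 3.85% → €2633000 × 3.85% × 36/365 = €9998.1863
1998-09-02 to 1998-09-11: 10 days at 1.4% → €2633000 × 1.4% × 10/365 = €1009.9178
Total = €11008.1041

€11008.10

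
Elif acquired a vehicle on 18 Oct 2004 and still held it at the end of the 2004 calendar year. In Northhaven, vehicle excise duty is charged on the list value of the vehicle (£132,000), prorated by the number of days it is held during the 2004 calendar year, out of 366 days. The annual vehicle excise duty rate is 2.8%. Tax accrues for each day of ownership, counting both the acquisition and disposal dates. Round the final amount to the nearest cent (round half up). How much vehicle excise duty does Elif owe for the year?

Days held (18 Oct – 31 Dec 2004): 75 out of 366
Tax = £132,000 × 2.8% × 75/366 = £757.3770

£757.38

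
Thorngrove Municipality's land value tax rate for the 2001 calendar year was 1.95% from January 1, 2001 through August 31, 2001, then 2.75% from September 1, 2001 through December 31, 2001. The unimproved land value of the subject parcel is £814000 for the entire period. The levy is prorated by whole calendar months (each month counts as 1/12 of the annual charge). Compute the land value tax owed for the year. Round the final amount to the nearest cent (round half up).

January 1 – August 31, 2001: 8 months at 1.95% → £814000 × 1.95% × 8/12 = £10582.0000
September 1 – December 31, 2001: 4 months at 2.75% → £814000 × 2.75% × 4/12 = £7461.6667
Total = £18043.6667

£18043.67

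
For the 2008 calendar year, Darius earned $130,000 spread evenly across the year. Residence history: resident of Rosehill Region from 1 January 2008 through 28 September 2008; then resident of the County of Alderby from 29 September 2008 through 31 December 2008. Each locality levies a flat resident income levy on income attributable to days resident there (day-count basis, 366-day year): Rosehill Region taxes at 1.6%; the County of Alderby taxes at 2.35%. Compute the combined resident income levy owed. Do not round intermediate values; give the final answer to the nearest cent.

Rosehill Region, 1 January – 28 September 2008: 272 days → $130,000 × 1.6% × 272/366 = $1,545.7923
The County of Alderby, 29 September – 31 December 2008: 94 days → $130,000 × 2.35% × 94/366 = $784.6175
Total = $2,330.4098

$2,330.41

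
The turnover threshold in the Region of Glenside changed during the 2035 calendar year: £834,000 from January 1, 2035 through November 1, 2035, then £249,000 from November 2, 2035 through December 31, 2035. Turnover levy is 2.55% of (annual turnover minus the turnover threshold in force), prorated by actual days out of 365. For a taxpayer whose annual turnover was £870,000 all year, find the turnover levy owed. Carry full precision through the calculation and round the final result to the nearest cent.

January 1 – November 1, 2035: 305 days, exemption £834,000 → (£870,000 − £834,000) × 2.55% × 305/365 = £767.0959
November 2 – December 31, 2035: 60 days, exemption £249,000 → (£870,000 − £249,000) × 2.55% × 60/365 = £2,603.0959
Total = £3,370.1918

£3,370.19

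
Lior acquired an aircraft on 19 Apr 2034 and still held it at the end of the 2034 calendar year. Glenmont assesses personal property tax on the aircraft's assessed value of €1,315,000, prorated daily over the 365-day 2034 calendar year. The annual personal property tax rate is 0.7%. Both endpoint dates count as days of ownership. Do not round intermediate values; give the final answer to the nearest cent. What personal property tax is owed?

Days held (19 Apr – 31 Dec 2034): 257 out of 365
Tax = €1,315,000 × 0.7% × 257/365 = €6,481.3288

€6,481.33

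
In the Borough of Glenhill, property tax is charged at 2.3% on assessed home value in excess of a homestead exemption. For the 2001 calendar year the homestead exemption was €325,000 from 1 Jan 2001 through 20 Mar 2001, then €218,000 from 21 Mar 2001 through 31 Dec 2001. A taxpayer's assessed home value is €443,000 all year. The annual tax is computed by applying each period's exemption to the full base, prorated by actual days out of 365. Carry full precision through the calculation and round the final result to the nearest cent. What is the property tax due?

€4,642.35

1 Jan – 20 Mar 2001: 79 days, exemption €325,000 → (€443,000 − €325,000) × 2.3% × 79/365 = €587.4137
21 Mar – 31 Dec 2001: 286 days, exemption €218,000 → (€443,000 − €218,000) × 2.3% × 286/365 = €4,054.9315
Total = €4,642.3452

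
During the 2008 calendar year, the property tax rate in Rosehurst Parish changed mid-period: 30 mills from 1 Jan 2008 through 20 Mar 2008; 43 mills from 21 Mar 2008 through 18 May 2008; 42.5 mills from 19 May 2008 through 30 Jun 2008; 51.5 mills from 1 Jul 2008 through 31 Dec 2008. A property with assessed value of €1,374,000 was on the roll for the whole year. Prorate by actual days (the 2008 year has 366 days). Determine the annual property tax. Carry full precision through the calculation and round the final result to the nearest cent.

1 Jan – 20 Mar 2008: 80 days at 30 mills → €1,374,000 × 3% × 80/366 = €9,009.8361
21 Mar – 18 May 2008: 59 days at 43 mills → €1,374,000 × 4.3% × 59/366 = €9,524.1475
19 May – 30 Jun 2008: 43 days at 42.5 mills → €1,374,000 × 4.25% × 43/366 = €6,860.6148
1 Jul – 31 Dec 2008: 184 days at 51.5 mills → €1,374,000 × 5.15% × 184/366 = €35,573.8361
Total = €60,968.4344

€60,968.43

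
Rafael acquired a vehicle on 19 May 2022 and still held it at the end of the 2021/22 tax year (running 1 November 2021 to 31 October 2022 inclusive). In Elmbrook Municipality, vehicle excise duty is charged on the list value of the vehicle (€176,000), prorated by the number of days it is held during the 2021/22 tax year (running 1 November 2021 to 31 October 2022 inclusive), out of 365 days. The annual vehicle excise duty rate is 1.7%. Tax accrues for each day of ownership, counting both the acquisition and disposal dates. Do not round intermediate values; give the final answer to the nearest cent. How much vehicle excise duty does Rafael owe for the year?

€1,360.75

Days held (19 May – 31 Oct 2022): 166 out of 365
Tax = €176,000 × 1.7% × 166/365 = €1,360.7452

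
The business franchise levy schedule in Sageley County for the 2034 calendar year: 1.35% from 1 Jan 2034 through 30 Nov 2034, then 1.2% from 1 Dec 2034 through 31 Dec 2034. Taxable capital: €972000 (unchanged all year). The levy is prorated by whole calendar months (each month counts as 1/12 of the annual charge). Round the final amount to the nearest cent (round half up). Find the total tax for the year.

€13000.50

1 Jan – 30 Nov 2034: 11 months at 1.35% → €972000 × 1.35% × 11/12 = €12028.5000
1 Dec – 31 Dec 2034: 1 month at 1.2% → €972000 × 1.2% × 1/12 = €972.0000
Total = €13000.5000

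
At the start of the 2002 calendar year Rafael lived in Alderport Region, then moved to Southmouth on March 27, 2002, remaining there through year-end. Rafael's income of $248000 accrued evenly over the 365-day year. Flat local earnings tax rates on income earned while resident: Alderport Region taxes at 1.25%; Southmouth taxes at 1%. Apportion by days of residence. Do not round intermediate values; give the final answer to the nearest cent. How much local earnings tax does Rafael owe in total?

Alderport Region, January 1 – March 26, 2002: 85 days → $248000 × 1.25% × 85/365 = $721.9178
Southmouth, March 27 – December 31, 2002: 280 days → $248000 × 1% × 280/365 = $1902.4658
Total = $2624.3836

$2624.38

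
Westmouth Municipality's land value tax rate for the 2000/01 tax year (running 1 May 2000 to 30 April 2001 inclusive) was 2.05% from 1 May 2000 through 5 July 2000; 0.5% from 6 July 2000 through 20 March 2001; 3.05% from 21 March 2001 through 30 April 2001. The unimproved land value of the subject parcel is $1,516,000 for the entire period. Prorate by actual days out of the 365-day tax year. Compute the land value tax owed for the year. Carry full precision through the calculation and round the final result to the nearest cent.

1 May – 5 July 2000: 66 days at 2.05% → $1,516,000 × 2.05% × 66/365 = $5,619.5836
6 July 2000 – 20 March 2001: 258 days at 0.5% → $1,516,000 × 0.5% × 258/365 = $5,357.9178
21 March – 30 April 2001: 41 days at 3.05% → $1,516,000 × 3.05% × 41/365 = $5,193.8575
Total = $16,171.3589

$16,171.36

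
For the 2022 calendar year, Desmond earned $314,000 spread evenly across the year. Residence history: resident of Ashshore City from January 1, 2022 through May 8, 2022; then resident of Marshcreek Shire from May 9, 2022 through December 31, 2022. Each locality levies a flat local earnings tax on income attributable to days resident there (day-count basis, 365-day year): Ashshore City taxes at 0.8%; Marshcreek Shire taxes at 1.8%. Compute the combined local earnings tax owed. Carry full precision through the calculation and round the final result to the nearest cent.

$4,550.85

Ashshore City, January 1 – May 8, 2022: 128 days → $314,000 × 0.8% × 128/365 = $880.9205
Marshcreek Shire, May 9 – December 31, 2022: 237 days → $314,000 × 1.8% × 237/365 = $3,669.9288
Total = $4,550.8493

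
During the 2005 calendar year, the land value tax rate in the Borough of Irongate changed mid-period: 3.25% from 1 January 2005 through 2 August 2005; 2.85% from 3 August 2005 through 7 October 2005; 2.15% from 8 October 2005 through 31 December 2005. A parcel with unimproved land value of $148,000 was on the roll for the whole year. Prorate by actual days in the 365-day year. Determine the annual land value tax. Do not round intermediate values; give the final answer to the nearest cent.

$4,323.83

1 January – 2 August 2005: 214 days at 3.25% → $148,000 × 3.25% × 214/365 = $2,820.1096
3 August – 7 October 2005: 66 days at 2.85% → $148,000 × 2.85% × 66/365 = $762.7068
8 October – 31 December 2005: 85 days at 2.15% → $148,000 × 2.15% × 85/365 = $741.0137
Total = $4,323.8301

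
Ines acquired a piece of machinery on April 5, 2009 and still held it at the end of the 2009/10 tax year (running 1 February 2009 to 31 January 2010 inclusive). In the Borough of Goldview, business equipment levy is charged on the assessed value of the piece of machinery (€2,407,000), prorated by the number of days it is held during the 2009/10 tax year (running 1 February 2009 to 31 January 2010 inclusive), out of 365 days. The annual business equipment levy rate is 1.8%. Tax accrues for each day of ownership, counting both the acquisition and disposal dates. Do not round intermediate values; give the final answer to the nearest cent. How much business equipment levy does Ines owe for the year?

€35,847.81

Days held (April 5, 2009 – January 31, 2010): 302 out of 365
Tax = €2,407,000 × 1.8% × 302/365 = €35,847.8137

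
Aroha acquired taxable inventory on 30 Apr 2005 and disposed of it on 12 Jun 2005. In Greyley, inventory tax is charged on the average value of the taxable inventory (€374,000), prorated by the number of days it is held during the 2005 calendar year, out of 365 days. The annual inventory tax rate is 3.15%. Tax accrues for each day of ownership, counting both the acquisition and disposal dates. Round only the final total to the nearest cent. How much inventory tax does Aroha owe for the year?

Days held (30 Apr – 12 Jun 2005): 44 out of 365
Tax = €374,000 × 3.15% × 44/365 = €1,420.1753

€1,420.18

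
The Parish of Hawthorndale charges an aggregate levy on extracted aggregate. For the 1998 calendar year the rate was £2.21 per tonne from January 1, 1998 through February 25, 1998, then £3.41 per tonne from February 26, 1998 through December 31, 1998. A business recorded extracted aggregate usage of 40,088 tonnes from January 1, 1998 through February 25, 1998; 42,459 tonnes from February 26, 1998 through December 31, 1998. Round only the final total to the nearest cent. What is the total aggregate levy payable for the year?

£233,379.67

January 1 – February 25, 1998: 40,088 tonnes at £2.21/tonne → £88,594.48
February 26 – December 31, 1998: 42,459 tonnes at £3.41/tonne → £144,785.19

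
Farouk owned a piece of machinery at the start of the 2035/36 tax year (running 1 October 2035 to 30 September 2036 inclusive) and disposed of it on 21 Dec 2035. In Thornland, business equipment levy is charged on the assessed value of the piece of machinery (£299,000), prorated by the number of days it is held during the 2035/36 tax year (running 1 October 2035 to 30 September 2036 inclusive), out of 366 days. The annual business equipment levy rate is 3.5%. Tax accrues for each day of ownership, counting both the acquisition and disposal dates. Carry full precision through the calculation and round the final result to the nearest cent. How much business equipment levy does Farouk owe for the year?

Days held (1 Oct – 21 Dec 2035): 82 out of 366
Tax = £299,000 × 3.5% × 82/366 = £2,344.6175

£2,344.62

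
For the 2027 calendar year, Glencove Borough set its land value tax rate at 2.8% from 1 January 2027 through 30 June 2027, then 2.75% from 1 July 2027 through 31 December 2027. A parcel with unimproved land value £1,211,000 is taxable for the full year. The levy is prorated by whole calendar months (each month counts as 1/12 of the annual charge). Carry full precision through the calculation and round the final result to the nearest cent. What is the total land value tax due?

1 January – 30 June 2027: 6 months at 2.8% → £1,211,000 × 2.8% × 6/12 = £16,954.0000
1 July – 31 December 2027: 6 months at 2.75% → £1,211,000 × 2.75% × 6/12 = £16,651.2500
Total = £33,605.2500

£33,605.25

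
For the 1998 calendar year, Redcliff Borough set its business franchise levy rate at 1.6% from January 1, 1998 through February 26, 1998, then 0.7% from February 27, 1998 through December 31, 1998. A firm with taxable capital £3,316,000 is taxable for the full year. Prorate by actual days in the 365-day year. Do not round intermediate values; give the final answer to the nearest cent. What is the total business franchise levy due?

£27,872.57

January 1 – February 26, 1998: 57 days at 1.6% → £3,316,000 × 1.6% × 57/365 = £8,285.4575
February 27 – December 31, 1998: 308 days at 0.7% → £3,316,000 × 0.7% × 308/365 = £19,587.1123
Total = £27,872.5699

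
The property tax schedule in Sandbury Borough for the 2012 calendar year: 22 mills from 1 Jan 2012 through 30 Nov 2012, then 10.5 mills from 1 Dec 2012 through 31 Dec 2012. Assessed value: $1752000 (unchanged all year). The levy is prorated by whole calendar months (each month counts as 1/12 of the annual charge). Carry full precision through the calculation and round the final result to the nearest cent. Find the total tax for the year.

1 Jan – 30 Nov 2012: 11 months at 22 mills → $1752000 × 2.2% × 11/12 = $35332.0000
1 Dec – 31 Dec 2012: 1 month at 10.5 mills → $1752000 × 1.05% × 1/12 = $1533.0000
Total = $36865.0000

$36865.00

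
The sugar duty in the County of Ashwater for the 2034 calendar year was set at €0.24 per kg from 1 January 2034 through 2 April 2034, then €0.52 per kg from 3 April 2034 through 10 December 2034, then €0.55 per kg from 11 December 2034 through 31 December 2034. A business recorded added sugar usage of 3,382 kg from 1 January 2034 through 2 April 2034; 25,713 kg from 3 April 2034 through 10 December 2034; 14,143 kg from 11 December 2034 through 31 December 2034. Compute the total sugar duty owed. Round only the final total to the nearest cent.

1 January – 2 April 2034: 3,382 kg at €0.24/kg → €811.68
3 April – 10 December 2034: 25,713 kg at €0.52/kg → €13,370.76
11 December – 31 December 2034: 14,143 kg at €0.55/kg → €7,778.65

€21,961.09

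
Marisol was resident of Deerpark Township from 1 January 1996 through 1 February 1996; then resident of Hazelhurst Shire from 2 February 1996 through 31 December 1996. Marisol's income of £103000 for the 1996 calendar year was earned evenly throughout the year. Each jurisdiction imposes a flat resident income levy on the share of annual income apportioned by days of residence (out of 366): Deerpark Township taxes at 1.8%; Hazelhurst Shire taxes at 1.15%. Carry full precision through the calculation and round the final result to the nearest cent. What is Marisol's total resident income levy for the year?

Deerpark Township, 1 January – 1 February 1996: 32 days → £103000 × 1.8% × 32/366 = £162.0984
Hazelhurst Shire, 2 February – 31 December 1996: 334 days → £103000 × 1.15% × 334/366 = £1080.9372
Total = £1243.0355

£1243.04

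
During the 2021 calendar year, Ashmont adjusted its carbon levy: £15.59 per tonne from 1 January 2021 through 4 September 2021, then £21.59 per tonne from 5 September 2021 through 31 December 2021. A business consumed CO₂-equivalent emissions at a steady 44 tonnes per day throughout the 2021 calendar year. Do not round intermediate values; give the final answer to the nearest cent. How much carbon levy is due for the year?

£281,527.40

1 January – 4 September 2021: 247 days × 44 tonnes/day = 10,868 tonnes at £15.59/tonne → £169,432.12
5 September – 31 December 2021: 118 days × 44 tonnes/day = 5,192 tonnes at £21.59/tonne → £112,095.28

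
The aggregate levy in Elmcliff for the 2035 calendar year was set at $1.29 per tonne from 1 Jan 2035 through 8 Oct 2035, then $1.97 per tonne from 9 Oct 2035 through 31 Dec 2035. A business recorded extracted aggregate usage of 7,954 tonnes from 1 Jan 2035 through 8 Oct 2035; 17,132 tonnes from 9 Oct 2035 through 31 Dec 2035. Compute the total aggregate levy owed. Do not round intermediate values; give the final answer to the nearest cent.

$44010.70

1 Jan – 8 Oct 2035: 7,954 tonnes at $1.29/tonne → $10260.66
9 Oct – 31 Dec 2035: 17,132 tonnes at $1.97/tonne → $33750.04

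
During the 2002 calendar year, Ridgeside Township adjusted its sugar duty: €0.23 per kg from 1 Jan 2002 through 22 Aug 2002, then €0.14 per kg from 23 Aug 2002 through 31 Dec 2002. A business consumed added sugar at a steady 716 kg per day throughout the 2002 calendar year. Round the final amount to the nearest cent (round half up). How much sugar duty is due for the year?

1 Jan – 22 Aug 2002: 234 days × 716 kg/day = 167,544 kg at €0.23/kg → €38,535.12
23 Aug – 31 Dec 2002: 131 days × 716 kg/day = 93,796 kg at €0.14/kg → €13,131.44

€51,666.56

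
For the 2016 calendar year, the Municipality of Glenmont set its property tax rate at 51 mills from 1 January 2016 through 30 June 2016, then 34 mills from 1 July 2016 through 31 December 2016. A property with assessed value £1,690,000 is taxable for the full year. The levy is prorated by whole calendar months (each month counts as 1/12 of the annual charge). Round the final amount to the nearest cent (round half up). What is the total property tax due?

1 January – 30 June 2016: 6 months at 51 mills → £1,690,000 × 5.1% × 6/12 = £43,095.0000
1 July – 31 December 2016: 6 months at 34 mills → £1,690,000 × 3.4% × 6/12 = £28,730.0000
Total = £71,825.0000

£71,825.00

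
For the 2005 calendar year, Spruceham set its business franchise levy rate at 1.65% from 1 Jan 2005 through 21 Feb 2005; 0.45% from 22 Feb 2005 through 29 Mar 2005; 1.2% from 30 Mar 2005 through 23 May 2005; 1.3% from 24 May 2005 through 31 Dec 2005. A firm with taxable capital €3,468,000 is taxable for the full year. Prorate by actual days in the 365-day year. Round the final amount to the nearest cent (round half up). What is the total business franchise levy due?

€43,383.25

1 Jan – 21 Feb 2005: 52 days at 1.65% → €3,468,000 × 1.65% × 52/365 = €8,152.1753
22 Feb – 29 Mar 2005: 36 days at 0.45% → €3,468,000 × 0.45% × 36/365 = €1,539.2219
30 Mar – 23 May 2005: 55 days at 1.2% → €3,468,000 × 1.2% × 55/365 = €6,270.9041
24 May – 31 Dec 2005: 222 days at 1.3% → €3,468,000 × 1.3% × 222/365 = €27,420.9534
Total = €43,383.2548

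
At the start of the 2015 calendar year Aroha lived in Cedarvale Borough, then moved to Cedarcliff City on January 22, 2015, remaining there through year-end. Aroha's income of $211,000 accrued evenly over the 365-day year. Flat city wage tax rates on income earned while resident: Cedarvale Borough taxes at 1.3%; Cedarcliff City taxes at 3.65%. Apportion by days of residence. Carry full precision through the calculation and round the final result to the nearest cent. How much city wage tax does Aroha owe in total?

$7,416.22

Cedarvale Borough, January 1 – January 21, 2015: 21 days → $211,000 × 1.3% × 21/365 = $157.8164
Cedarcliff City, January 22 – December 31, 2015: 344 days → $211,000 × 3.65% × 344/365 = $7,258.4000
Total = $7,416.2164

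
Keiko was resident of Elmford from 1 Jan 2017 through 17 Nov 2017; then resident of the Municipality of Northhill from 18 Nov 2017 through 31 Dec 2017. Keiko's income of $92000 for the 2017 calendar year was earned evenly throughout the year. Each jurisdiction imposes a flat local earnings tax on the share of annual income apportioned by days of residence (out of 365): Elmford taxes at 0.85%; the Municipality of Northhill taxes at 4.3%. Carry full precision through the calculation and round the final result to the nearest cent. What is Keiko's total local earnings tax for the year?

$1164.62

Elmford, 1 Jan – 17 Nov 2017: 321 days → $92000 × 0.85% × 321/365 = $687.7315
The Municipality of Northhill, 18 Nov – 31 Dec 2017: 44 days → $92000 × 4.3% × 44/365 = $476.8877
Total = $1164.6192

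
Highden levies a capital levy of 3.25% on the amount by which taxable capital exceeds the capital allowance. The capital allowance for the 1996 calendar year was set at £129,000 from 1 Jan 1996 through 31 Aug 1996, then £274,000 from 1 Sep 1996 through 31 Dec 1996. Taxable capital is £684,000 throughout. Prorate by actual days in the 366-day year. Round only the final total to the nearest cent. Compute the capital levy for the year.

1 Jan – 31 Aug 1996: 244 days, exemption £129,000 → (£684,000 − £129,000) × 3.25% × 244/366 = £12,025.0000
1 Sep – 31 Dec 1996: 122 days, exemption £274,000 → (£684,000 − £274,000) × 3.25% × 122/366 = £4,441.6667
Total = £16,466.6667

£16,466.67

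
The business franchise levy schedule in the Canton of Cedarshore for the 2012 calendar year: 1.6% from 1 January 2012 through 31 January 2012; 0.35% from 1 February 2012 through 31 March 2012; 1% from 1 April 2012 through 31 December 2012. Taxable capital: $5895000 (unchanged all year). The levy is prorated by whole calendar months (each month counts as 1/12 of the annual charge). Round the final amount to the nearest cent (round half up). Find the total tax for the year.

1 January – 31 January 2012: 1 month at 1.6% → $5895000 × 1.6% × 1/12 = $7860.0000
1 February – 31 March 2012: 2 months at 0.35% → $5895000 × 0.35% × 2/12 = $3438.7500
1 April – 31 December 2012: 9 months at 1% → $5895000 × 1% × 9/12 = $44212.5000
Total = $55511.2500

$55511.25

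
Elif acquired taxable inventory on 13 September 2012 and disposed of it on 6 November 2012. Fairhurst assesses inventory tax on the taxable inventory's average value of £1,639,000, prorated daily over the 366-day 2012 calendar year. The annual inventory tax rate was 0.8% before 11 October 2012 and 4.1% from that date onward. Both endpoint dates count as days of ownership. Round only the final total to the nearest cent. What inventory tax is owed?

£5,960.41

13 September – 10 October 2012: 28 days at 0.8% → £1,639,000 × 0.8% × 28/366 = £1,003.1038
11 October – 6 November 2012: 27 days at 4.1% → £1,639,000 × 4.1% × 27/366 = £4,957.3033
Total = £5,960.4071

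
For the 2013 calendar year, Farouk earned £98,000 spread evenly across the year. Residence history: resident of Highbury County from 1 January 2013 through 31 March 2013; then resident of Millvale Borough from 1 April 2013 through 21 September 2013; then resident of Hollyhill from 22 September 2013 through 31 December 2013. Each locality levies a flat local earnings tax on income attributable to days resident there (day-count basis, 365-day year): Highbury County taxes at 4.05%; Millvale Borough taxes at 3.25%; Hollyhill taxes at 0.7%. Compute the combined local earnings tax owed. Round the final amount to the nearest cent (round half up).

Highbury County, 1 January – 31 March 2013: 90 days → £98,000 × 4.05% × 90/365 = £978.6575
Millvale Borough, 1 April – 21 September 2013: 174 days → £98,000 × 3.25% × 174/365 = £1,518.3288
Hollyhill, 22 September – 31 December 2013: 101 days → £98,000 × 0.7% × 101/365 = £189.8247
Total = £2,686.8110

£2,686.81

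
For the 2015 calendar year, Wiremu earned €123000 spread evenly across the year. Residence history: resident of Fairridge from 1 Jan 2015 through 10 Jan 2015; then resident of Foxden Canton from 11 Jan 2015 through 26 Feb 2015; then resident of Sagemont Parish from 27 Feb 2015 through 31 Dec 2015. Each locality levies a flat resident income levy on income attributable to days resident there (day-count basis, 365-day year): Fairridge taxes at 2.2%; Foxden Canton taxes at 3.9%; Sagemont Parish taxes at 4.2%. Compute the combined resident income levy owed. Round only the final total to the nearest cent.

€5051.09

Fairridge, 1 Jan – 10 Jan 2015: 10 days → €123000 × 2.2% × 10/365 = €74.1370
Foxden Canton, 11 Jan – 26 Feb 2015: 47 days → €123000 × 3.9% × 47/365 = €617.6959
Sagemont Parish, 27 Feb – 31 Dec 2015: 308 days → €123000 × 4.2% × 308/365 = €4359.2548
Total = €5051.0877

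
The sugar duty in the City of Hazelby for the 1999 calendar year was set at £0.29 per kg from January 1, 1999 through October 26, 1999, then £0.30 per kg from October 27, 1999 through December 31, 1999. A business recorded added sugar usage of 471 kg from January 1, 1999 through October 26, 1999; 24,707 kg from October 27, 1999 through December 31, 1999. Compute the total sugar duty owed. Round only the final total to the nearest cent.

£7,548.69

January 1 – October 26, 1999: 471 kg at £0.29/kg → £136.59
October 27 – December 31, 1999: 24,707 kg at £0.30/kg → £7,412.10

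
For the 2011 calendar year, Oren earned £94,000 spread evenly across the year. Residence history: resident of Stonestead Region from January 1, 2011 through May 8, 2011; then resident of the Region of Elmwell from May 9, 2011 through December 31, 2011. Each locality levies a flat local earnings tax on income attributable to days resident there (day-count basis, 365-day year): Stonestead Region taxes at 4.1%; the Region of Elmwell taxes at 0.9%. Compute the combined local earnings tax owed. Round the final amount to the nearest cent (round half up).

£1,900.86

Stonestead Region, January 1 – May 8, 2011: 128 days → £94,000 × 4.1% × 128/365 = £1,351.5397
The Region of Elmwell, May 9 – December 31, 2011: 237 days → £94,000 × 0.9% × 237/365 = £549.3205
Total = £1,900.8603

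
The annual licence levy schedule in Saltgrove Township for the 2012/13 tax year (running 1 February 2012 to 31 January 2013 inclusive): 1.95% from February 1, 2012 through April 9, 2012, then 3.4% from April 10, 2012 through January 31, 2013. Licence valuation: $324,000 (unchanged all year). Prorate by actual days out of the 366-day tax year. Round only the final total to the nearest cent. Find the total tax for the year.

$10,130.31

February 1 – April 9, 2012: 69 days at 1.95% → $324,000 × 1.95% × 69/366 = $1,191.0984
April 10, 2012 – January 31, 2013: 297 days at 3.4% → $324,000 × 3.4% × 297/366 = $8,939.2131
Total = $10,130.3115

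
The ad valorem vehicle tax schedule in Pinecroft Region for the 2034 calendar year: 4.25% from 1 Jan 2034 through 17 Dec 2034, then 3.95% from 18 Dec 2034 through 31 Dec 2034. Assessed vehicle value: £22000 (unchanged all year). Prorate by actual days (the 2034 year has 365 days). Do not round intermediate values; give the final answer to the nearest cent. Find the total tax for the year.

1 Jan – 17 Dec 2034: 351 days at 4.25% → £22000 × 4.25% × 351/365 = £899.1370
18 Dec – 31 Dec 2034: 14 days at 3.95% → £22000 × 3.95% × 14/365 = £33.3315
Total = £932.4685

£932.47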